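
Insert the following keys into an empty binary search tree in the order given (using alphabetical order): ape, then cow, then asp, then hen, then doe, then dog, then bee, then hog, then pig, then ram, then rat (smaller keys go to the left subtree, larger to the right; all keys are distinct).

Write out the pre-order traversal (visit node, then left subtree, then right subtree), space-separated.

ape cow asp bee hen doe dog hog pig ram rat

Resulting structure (node: left, right):
  ape: L=–, R=cow
  cow: L=asp, R=hen
  asp: L=–, R=bee
  hen: L=doe, R=hog
  doe: L=–, R=dog
  dog: L=–, R=–
  bee: L=–, R=–
  hog: L=–, R=pig
  pig: L=–, R=ram
  ram: L=–, R=rat
  rat: L=–, R=–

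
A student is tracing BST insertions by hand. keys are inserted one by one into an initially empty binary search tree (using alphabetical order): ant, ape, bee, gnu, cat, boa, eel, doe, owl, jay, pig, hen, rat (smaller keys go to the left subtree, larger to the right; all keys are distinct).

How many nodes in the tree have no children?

ant: root
ape: right child of ant (depth 1)
bee: right child of ape (depth 2)
gnu: right child of bee (depth 3)
cat: left child of gnu (depth 4)
boa: left child of cat (depth 5)
eel: right child of cat (depth 5)
doe: left child of eel (depth 6)
owl: right child of gnu (depth 4)
jay: left child of owl (depth 5)
pig: right child of owl (depth 5)
hen: left child of jay (depth 6)
rat: right child of pig (depth 6)

Leaves: boa, doe, hen, rat — 4 in total.

4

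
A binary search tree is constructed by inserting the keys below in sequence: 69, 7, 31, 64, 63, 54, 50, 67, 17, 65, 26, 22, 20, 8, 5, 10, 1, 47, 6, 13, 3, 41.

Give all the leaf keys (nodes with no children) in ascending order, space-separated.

Insert 69: tree is empty, so 69 becomes the root.
Insert 7: 7 < 69 → go left. Place as left child of 69.
Insert 31: 31 < 69 → go left; 31 > 7 → go right. Place as right child of 7.
Insert 64: 64 < 69 → go left; 64 > 7 → go right; 64 > 31 → go right. Place as right child of 31.
Insert 63: 63 < 69 → go left; 63 > 7 → go right; 63 > 31 → go right; 63 < 64 → go left. Place as left child of 64.
Insert 54: 54 < 69 → go left; 54 > 7 → go right; 54 > 31 → go right; 54 < 64 → go left; 54 < 63 → go left. Place as left child of 63.
Insert 50: 50 < 69 → go left; 50 > 7 → go right; 50 > 31 → go right; 50 < 64 → go left; 50 < 63 → go left; 50 < 54 → go left. Place as left child of 54.
Insert 67: 67 < 69 → go left; 67 > 7 → go right; 67 > 31 → go right; 67 > 64 → go right. Place as right child of 64.
Insert 17: 17 < 69 → go left; 17 > 7 → go right; 17 < 31 → go left. Place as left child of 31.
Insert 65: 65 < 69 → go left; 65 > 7 → go right; 65 > 31 → go right; 65 > 64 → go right; 65 < 67 → go left. Place as left child of 67.
Insert 26: 26 < 69 → go left; 26 > 7 → go right; 26 < 31 → go left; 26 > 17 → go right. Place as right child of 17.
Insert 22: 22 < 69 → go left; 22 > 7 → go right; 22 < 31 → go left; 22 > 17 → go right; 22 < 26 → go left. Place as left child of 26.
Insert 20: 20 < 69 → go left; 20 > 7 → go right; 20 < 31 → go left; 20 > 17 → go right; 20 < 26 → go left; 20 < 22 → go left. Place as left child of 22.
Insert 8: 8 < 69 → go left; 8 > 7 → go right; 8 < 31 → go left; 8 < 17 → go left. Place as left child of 17.
Insert 5: 5 < 69 → go left; 5 < 7 → go left. Place as left child of 7.
Insert 10: 10 < 69 → go left; 10 > 7 → go right; 10 < 31 → go left; 10 < 17 → go left; 10 > 8 → go right. Place as right child of 8.
Insert 1: 1 < 69 → go left; 1 < 7 → go left; 1 < 5 → go left. Place as left child of 5.
Insert 47: 47 < 69 → go left; 47 > 7 → go right; 47 > 31 → go right; 47 < 64 → go left; 47 < 63 → go left; 47 < 54 → go left; 47 < 50 → go left. Place as left child of 50.
Insert 6: 6 < 69 → go left; 6 < 7 → go left; 6 > 5 → go right. Place as right child of 5.
Insert 13: 13 < 69 → go left; 13 > 7 → go right; 13 < 31 → go left; 13 < 17 → go left; 13 > 8 → go right; 13 > 10 → go right. Place as right child of 10.
Insert 3: 3 < 69 → go left; 3 < 7 → go left; 3 < 5 → go left; 3 > 1 → go right. Place as right child of 1.
Insert 41: 41 < 69 → go left; 41 > 7 → go right; 41 > 31 → go right; 41 < 64 → go left; 41 < 63 → go left; 41 < 54 → go left; 41 < 50 → go left; 41 < 47 → go left. Place as left child of 47.

3 6 13 20 41 65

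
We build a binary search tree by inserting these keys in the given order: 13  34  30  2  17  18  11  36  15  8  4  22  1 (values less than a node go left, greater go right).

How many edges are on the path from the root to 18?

13: root
34: right child of 13 (depth 1)
30: left child of 34 (depth 2)
2: left child of 13 (depth 1)
17: left child of 30 (depth 3)
18: right child of 17 (depth 4)
11: right child of 2 (depth 2)
36: right child of 34 (depth 2)
15: left child of 17 (depth 4)
8: left child of 11 (depth 3)
4: left child of 8 (depth 4)
22: right child of 18 (depth 5)
1: left child of 2 (depth 2)

Path to 18: 13 → 34 → 30 → 17 → 18, which is 4 edges.

4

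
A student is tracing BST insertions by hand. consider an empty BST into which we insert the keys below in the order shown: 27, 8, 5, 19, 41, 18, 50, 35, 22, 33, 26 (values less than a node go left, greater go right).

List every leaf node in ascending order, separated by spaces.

5 18 26 33 50

Insert 27: tree is empty, so 27 becomes the root.
Insert 8: 8 < 27 → go left. Place as left child of 27.
Insert 5: 5 < 27 → go left; 5 < 8 → go left. Place as left child of 8.
Insert 19: 19 < 27 → go left; 19 > 8 → go right. Place as right child of 8.
Insert 41: 41 > 27 → go right. Place as right child of 27.
Insert 18: 18 < 27 → go left; 18 > 8 → go right; 18 < 19 → go left. Place as left child of 19.
Insert 50: 50 > 27 → go right; 50 > 41 → go right. Place as right child of 41.
Insert 35: 35 > 27 → go right; 35 < 41 → go left. Place as left child of 41.
Insert 22: 22 < 27 → go left; 22 > 8 → go right; 22 > 19 → go right. Place as right child of 19.
Insert 33: 33 > 27 → go right; 33 < 41 → go left; 33 < 35 → go left. Place as left child of 35.
Insert 26: 26 < 27 → go left; 26 > 8 → go right; 26 > 19 → go right; 26 > 22 → go right. Place as right child of 22.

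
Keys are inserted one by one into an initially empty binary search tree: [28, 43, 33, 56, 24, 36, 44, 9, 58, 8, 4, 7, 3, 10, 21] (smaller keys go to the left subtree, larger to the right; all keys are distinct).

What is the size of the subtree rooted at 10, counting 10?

2

Insert 28: tree is empty, so 28 becomes the root.
Insert 43: 43 > 28 → go right. Place as right child of 28.
Insert 33: 33 > 28 → go right; 33 < 43 → go left. Place as left child of 43.
Insert 56: 56 > 28 → go right; 56 > 43 → go right. Place as right child of 43.
Insert 24: 24 < 28 → go left. Place as left child of 28.
Insert 36: 36 > 28 → go right; 36 < 43 → go left; 36 > 33 → go right. Place as right child of 33.
Insert 44: 44 > 28 → go right; 44 > 43 → go right; 44 < 56 → go left. Place as left child of 56.
Insert 9: 9 < 28 → go left; 9 < 24 → go left. Place as left child of 24.
Insert 58: 58 > 28 → go right; 58 > 43 → go right; 58 > 56 → go right. Place as right child of 56.
Insert 8: 8 < 28 → go left; 8 < 24 → go left; 8 < 9 → go left. Place as left child of 9.
Insert 4: 4 < 28 → go left; 4 < 24 → go left; 4 < 9 → go left; 4 < 8 → go left. Place as left child of 8.
Insert 7: 7 < 28 → go left; 7 < 24 → go left; 7 < 9 → go left; 7 < 8 → go left; 7 > 4 → go right. Place as right child of 4.
Insert 3: 3 < 28 → go left; 3 < 24 → go left; 3 < 9 → go left; 3 < 8 → go left; 3 < 4 → go left. Place as left child of 4.
Insert 10: 10 < 28 → go left; 10 < 24 → go left; 10 > 9 → go right. Place as right child of 9.
Insert 21: 21 < 28 → go left; 21 < 24 → go left; 21 > 9 → go right; 21 > 10 → go right. Place as right child of 10.

Subtree rooted at 10 contains: 10, 21 — 2 nodes.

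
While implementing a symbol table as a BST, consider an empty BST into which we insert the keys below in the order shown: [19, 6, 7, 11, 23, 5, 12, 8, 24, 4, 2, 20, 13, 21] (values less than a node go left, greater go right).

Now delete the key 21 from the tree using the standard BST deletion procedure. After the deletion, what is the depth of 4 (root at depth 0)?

3

Insert 19: tree is empty, so 19 becomes the root.
Insert 6: 6 < 19 → go left. Place as left child of 19.
Insert 7: 7 < 19 → go left; 7 > 6 → go right. Place as right child of 6.
Insert 11: 11 < 19 → go left; 11 > 6 → go right; 11 > 7 → go right. Place as right child of 7.
Insert 23: 23 > 19 → go right. Place as right child of 19.
Insert 5: 5 < 19 → go left; 5 < 6 → go left. Place as left child of 6.
Insert 12: 12 < 19 → go left; 12 > 6 → go right; 12 > 7 → go right; 12 > 11 → go right. Place as right child of 11.
Insert 8: 8 < 19 → go left; 8 > 6 → go right; 8 > 7 → go right; 8 < 11 → go left. Place as left child of 11.
Insert 24: 24 > 19 → go right; 24 > 23 → go right. Place as right child of 23.
Insert 4: 4 < 19 → go left; 4 < 6 → go left; 4 < 5 → go left. Place as left child of 5.
Insert 2: 2 < 19 → go left; 2 < 6 → go left; 2 < 5 → go left; 2 < 4 → go left. Place as left child of 4.
Insert 20: 20 > 19 → go right; 20 < 23 → go left. Place as left child of 23.
Insert 13: 13 < 19 → go left; 13 > 6 → go right; 13 > 7 → go right; 13 > 11 → go right; 13 > 12 → go right. Place as right child of 12.
Insert 21: 21 > 19 → go right; 21 < 23 → go left; 21 > 20 → go right. Place as right child of 20.

Delete 21 (at most one child — splice it out).
After deletion, path to 4: 19 → 6 → 5 → 4.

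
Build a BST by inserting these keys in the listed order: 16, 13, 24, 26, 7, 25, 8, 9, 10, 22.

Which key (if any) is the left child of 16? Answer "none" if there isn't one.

13

Insert 16: tree is empty, so 16 becomes the root.
Insert 13: 13 < 16 → go left. Place as left child of 16.
Insert 24: 24 > 16 → go right. Place as right child of 16.
Insert 26: 26 > 16 → go right; 26 > 24 → go right. Place as right child of 24.
Insert 7: 7 < 16 → go left; 7 < 13 → go left. Place as left child of 13.
Insert 25: 25 > 16 → go right; 25 > 24 → go right; 25 < 26 → go left. Place as left child of 26.
Insert 8: 8 < 16 → go left; 8 < 13 → go left; 8 > 7 → go right. Place as right child of 7.
Insert 9: 9 < 16 → go left; 9 < 13 → go left; 9 > 7 → go right; 9 > 8 → go right. Place as right child of 8.
Insert 10: 10 < 16 → go left; 10 < 13 → go left; 10 > 7 → go right; 10 > 8 → go right; 10 > 9 → go right. Place as right child of 9.
Insert 22: 22 > 16 → go right; 22 < 24 → go left. Place as left child of 24.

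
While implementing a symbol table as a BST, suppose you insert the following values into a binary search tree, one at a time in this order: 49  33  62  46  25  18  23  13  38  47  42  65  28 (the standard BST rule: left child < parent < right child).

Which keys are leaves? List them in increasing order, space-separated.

13 23 28 42 47 65

49: root
33: left child of 49 (depth 1)
62: right child of 49 (depth 1)
46: right child of 33 (depth 2)
25: left child of 33 (depth 2)
18: left child of 25 (depth 3)
23: right child of 18 (depth 4)
13: left child of 18 (depth 4)
38: left child of 46 (depth 3)
47: right child of 46 (depth 3)
42: right child of 38 (depth 4)
65: right child of 62 (depth 2)
28: right child of 25 (depth 3)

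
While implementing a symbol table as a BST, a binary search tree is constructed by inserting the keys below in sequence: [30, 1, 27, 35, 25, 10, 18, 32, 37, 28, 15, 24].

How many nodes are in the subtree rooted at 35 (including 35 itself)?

Insert 30: tree is empty, so 30 becomes the root.
Insert 1: 1 < 30 → go left. Place as left child of 30.
Insert 27: 27 < 30 → go left; 27 > 1 → go right. Place as right child of 1.
Insert 35: 35 > 30 → go right. Place as right child of 30.
Insert 25: 25 < 30 → go left; 25 > 1 → go right; 25 < 27 → go left. Place as left child of 27.
Insert 10: 10 < 30 → go left; 10 > 1 → go right; 10 < 27 → go left; 10 < 25 → go left. Place as left child of 25.
Insert 18: 18 < 30 → go left; 18 > 1 → go right; 18 < 27 → go left; 18 < 25 → go left; 18 > 10 → go right. Place as right child of 10.
Insert 32: 32 > 30 → go right; 32 < 35 → go left. Place as left child of 35.
Insert 37: 37 > 30 → go right; 37 > 35 → go right. Place as right child of 35.
Insert 28: 28 < 30 → go left; 28 > 1 → go right; 28 > 27 → go right. Place as right child of 27.
Insert 15: 15 < 30 → go left; 15 > 1 → go right; 15 < 27 → go left; 15 < 25 → go left; 15 > 10 → go right; 15 < 18 → go left. Place as left child of 18.
Insert 24: 24 < 30 → go left; 24 > 1 → go right; 24 < 27 → go left; 24 < 25 → go left; 24 > 10 → go right; 24 > 18 → go right. Place as right child of 18.

Subtree rooted at 35 contains: 35, 32, 37 — 3 nodes.

3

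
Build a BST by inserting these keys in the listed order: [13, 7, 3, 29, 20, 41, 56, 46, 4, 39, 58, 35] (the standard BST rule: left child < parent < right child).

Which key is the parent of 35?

39

Resulting structure (node: left, right):
  13: L=7, R=29
  7: L=3, R=–
  3: L=–, R=4
  29: L=20, R=41
  20: L=–, R=–
  41: L=39, R=56
  56: L=46, R=58
  46: L=–, R=–
  4: L=–, R=–
  39: L=35, R=–
  58: L=–, R=–
  35: L=–, R=–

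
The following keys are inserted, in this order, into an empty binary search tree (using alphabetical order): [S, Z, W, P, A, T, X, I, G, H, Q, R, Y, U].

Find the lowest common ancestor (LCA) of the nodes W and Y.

S: root
Z: right child of S (depth 1)
W: left child of Z (depth 2)
P: left child of S (depth 1)
A: left child of P (depth 2)
T: left child of W (depth 3)
X: right child of W (depth 3)
I: right child of A (depth 3)
G: left child of I (depth 4)
H: right child of G (depth 5)
Q: right child of P (depth 2)
R: right child of Q (depth 3)
Y: right child of X (depth 4)
U: right child of T (depth 4)

Path to W: S → Z → W
Path to Y: S → Z → W → X → Y
W lies on both paths and is an ancestor of the other node.

W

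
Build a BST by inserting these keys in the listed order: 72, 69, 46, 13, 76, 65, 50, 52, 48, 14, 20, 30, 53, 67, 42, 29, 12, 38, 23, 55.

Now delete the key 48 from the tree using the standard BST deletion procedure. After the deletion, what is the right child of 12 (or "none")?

none

Insert 72: tree is empty, so 72 becomes the root.
Insert 69: 69 < 72 → go left. Place as left child of 72.
Insert 46: 46 < 72 → go left; 46 < 69 → go left. Place as left child of 69.
Insert 13: 13 < 72 → go left; 13 < 69 → go left; 13 < 46 → go left. Place as left child of 46.
Insert 76: 76 > 72 → go right. Place as right child of 72.
Insert 65: 65 < 72 → go left; 65 < 69 → go left; 65 > 46 → go right. Place as right child of 46.
Insert 50: 50 < 72 → go left; 50 < 69 → go left; 50 > 46 → go right; 50 < 65 → go left. Place as left child of 65.
Insert 52: 52 < 72 → go left; 52 < 69 → go left; 52 > 46 → go right; 52 < 65 → go left; 52 > 50 → go right. Place as right child of 50.
Insert 48: 48 < 72 → go left; 48 < 69 → go left; 48 > 46 → go right; 48 < 65 → go left; 48 < 50 → go left. Place as left child of 50.
Insert 14: 14 < 72 → go left; 14 < 69 → go left; 14 < 46 → go left; 14 > 13 → go right. Place as right child of 13.
Insert 20: 20 < 72 → go left; 20 < 69 → go left; 20 < 46 → go left; 20 > 13 → go right; 20 > 14 → go right. Place as right child of 14.
Insert 30: 30 < 72 → go left; 30 < 69 → go left; 30 < 46 → go left; 30 > 13 → go right; 30 > 14 → go right; 30 > 20 → go right. Place as right child of 20.
Insert 53: 53 < 72 → go left; 53 < 69 → go left; 53 > 46 → go right; 53 < 65 → go left; 53 > 50 → go right; 53 > 52 → go right. Place as right child of 52.
Insert 67: 67 < 72 → go left; 67 < 69 → go left; 67 > 46 → go right; 67 > 65 → go right. Place as right child of 65.
Insert 42: 42 < 72 → go left; 42 < 69 → go left; 42 < 46 → go left; 42 > 13 → go right; 42 > 14 → go right; 42 > 20 → go right; 42 > 30 → go right. Place as right child of 30.
Insert 29: 29 < 72 → go left; 29 < 69 → go left; 29 < 46 → go left; 29 > 13 → go right; 29 > 14 → go right; 29 > 20 → go right; 29 < 30 → go left. Place as left child of 30.
Insert 12: 12 < 72 → go left; 12 < 69 → go left; 12 < 46 → go left; 12 < 13 → go left. Place as left child of 13.
Insert 38: 38 < 72 → go left; 38 < 69 → go left; 38 < 46 → go left; 38 > 13 → go right; 38 > 14 → go right; 38 > 20 → go right; 38 > 30 → go right; 38 < 42 → go left. Place as left child of 42.
Insert 23: 23 < 72 → go left; 23 < 69 → go left; 23 < 46 → go left; 23 > 13 → go right; 23 > 14 → go right; 23 > 20 → go right; 23 < 30 → go left; 23 < 29 → go left. Place as left child of 29.
Insert 55: 55 < 72 → go left; 55 < 69 → go left; 55 > 46 → go right; 55 < 65 → go left; 55 > 50 → go right; 55 > 52 → go right; 55 > 53 → go right. Place as right child of 53.

Delete 48 (at most one child — splice it out).
After deletion, 12's right child: none.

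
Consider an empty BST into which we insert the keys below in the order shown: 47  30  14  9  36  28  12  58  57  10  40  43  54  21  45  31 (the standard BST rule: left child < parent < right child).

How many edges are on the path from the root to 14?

2

Insert 47: tree is empty, so 47 becomes the root.
Insert 30: 30 < 47 → go left. Place as left child of 47.
Insert 14: 14 < 47 → go left; 14 < 30 → go left. Place as left child of 30.
Insert 9: 9 < 47 → go left; 9 < 30 → go left; 9 < 14 → go left. Place as left child of 14.
Insert 36: 36 < 47 → go left; 36 > 30 → go right. Place as right child of 30.
Insert 28: 28 < 47 → go left; 28 < 30 → go left; 28 > 14 → go right. Place as right child of 14.
Insert 12: 12 < 47 → go left; 12 < 30 → go left; 12 < 14 → go left; 12 > 9 → go right. Place as right child of 9.
Insert 58: 58 > 47 → go right. Place as right child of 47.
Insert 57: 57 > 47 → go right; 57 < 58 → go left. Place as left child of 58.
Insert 10: 10 < 47 → go left; 10 < 30 → go left; 10 < 14 → go left; 10 > 9 → go right; 10 < 12 → go left. Place as left child of 12.
Insert 40: 40 < 47 → go left; 40 > 30 → go right; 40 > 36 → go right. Place as right child of 36.
Insert 43: 43 < 47 → go left; 43 > 30 → go right; 43 > 36 → go right; 43 > 40 → go right. Place as right child of 40.
Insert 54: 54 > 47 → go right; 54 < 58 → go left; 54 < 57 → go left. Place as left child of 57.
Insert 21: 21 < 47 → go left; 21 < 30 → go left; 21 > 14 → go right; 21 < 28 → go left. Place as left child of 28.
Insert 45: 45 < 47 → go left; 45 > 30 → go right; 45 > 36 → go right; 45 > 40 → go right; 45 > 43 → go right. Place as right child of 43.
Insert 31: 31 < 47 → go left; 31 > 30 → go right; 31 < 36 → go left. Place as left child of 36.

Path to 14: 47 → 30 → 14, which is 2 edges.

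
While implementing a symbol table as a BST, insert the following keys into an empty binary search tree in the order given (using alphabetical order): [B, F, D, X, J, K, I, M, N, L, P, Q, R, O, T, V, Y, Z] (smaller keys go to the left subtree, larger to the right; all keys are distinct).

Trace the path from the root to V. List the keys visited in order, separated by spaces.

Resulting structure (node: left, right):
  B: L=–, R=F
  F: L=D, R=X
  D: L=–, R=–
  X: L=J, R=Y
  J: L=I, R=K
  K: L=–, R=M
  I: L=–, R=–
  M: L=L, R=N
  N: L=–, R=P
  L: L=–, R=–
  P: L=O, R=Q
  Q: L=–, R=R
  R: L=–, R=T
  O: L=–, R=–
  T: L=–, R=V
  V: L=–, R=–
  Y: L=–, R=Z
  Z: L=–, R=–

B F X J K M N P Q R T V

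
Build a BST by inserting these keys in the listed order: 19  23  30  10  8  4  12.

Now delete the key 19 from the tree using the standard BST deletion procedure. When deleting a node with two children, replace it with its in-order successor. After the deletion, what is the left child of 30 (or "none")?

none

Resulting structure (node: left, right):
  19: L=10, R=23
  23: L=–, R=30
  30: L=–, R=–
  10: L=8, R=12
  8: L=4, R=–
  4: L=–, R=–
  12: L=–, R=–

Delete 19 (two children — replace with in-order successor).
After deletion, 30's left child: none.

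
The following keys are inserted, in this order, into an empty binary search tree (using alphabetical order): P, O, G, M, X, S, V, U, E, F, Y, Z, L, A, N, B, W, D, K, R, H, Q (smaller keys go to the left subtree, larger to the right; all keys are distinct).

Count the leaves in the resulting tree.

Insert P: tree is empty, so P becomes the root.
Insert O: O < P → go left. Place as left child of P.
Insert G: G < P → go left; G < O → go left. Place as left child of O.
Insert M: M < P → go left; M < O → go left; M > G → go right. Place as right child of G.
Insert X: X > P → go right. Place as right child of P.
Insert S: S > P → go right; S < X → go left. Place as left child of X.
Insert V: V > P → go right; V < X → go left; V > S → go right. Place as right child of S.
Insert U: U > P → go right; U < X → go left; U > S → go right; U < V → go left. Place as left child of V.
Insert E: E < P → go left; E < O → go left; E < G → go left. Place as left child of G.
Insert F: F < P → go left; F < O → go left; F < G → go left; F > E → go right. Place as right child of E.
Insert Y: Y > P → go right; Y > X → go right. Place as right child of X.
Insert Z: Z > P → go right; Z > X → go right; Z > Y → go right. Place as right child of Y.
Insert L: L < P → go left; L < O → go left; L > G → go right; L < M → go left. Place as left child of M.
Insert A: A < P → go left; A < O → go left; A < G → go left; A < E → go left. Place as left child of E.
Insert N: N < P → go left; N < O → go left; N > G → go right; N > M → go right. Place as right child of M.
Insert B: B < P → go left; B < O → go left; B < G → go left; B < E → go left; B > A → go right. Place as right child of A.
Insert W: W > P → go right; W < X → go left; W > S → go right; W > V → go right. Place as right child of V.
Insert D: D < P → go left; D < O → go left; D < G → go left; D < E → go left; D > A → go right; D > B → go right. Place as right child of B.
Insert K: K < P → go left; K < O → go left; K > G → go right; K < M → go left; K < L → go left. Place as left child of L.
Insert R: R > P → go right; R < X → go left; R < S → go left. Place as left child of S.
Insert H: H < P → go left; H < O → go left; H > G → go right; H < M → go left; H < L → go left; H < K → go left. Place as left child of K.
Insert Q: Q > P → go right; Q < X → go left; Q < S → go left; Q < R → go left. Place as left child of R.

Leaves: D, F, H, N, Q, U, W, Z — 8 in total.

8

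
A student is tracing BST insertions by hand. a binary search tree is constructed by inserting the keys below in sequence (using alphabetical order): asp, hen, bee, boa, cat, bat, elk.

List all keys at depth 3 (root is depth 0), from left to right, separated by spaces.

bat boa

Insert asp: tree is empty, so asp becomes the root.
Insert hen: hen > asp → go right. Place as right child of asp.
Insert bee: bee > asp → go right; bee < hen → go left. Place as left child of hen.
Insert boa: boa > asp → go right; boa < hen → go left; boa > bee → go right. Place as right child of bee.
Insert cat: cat > asp → go right; cat < hen → go left; cat > bee → go right; cat > boa → go right. Place as right child of boa.
Insert bat: bat > asp → go right; bat < hen → go left; bat < bee → go left. Place as left child of bee.
Insert elk: elk > asp → go right; elk < hen → go left; elk > bee → go right; elk > boa → go right; elk > cat → go right. Place as right child of cat.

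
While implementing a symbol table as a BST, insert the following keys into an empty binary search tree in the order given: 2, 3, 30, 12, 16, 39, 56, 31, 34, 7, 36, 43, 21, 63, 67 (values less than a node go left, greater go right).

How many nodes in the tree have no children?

Insert 2: tree is empty, so 2 becomes the root.
Insert 3: 3 > 2 → go right. Place as right child of 2.
Insert 30: 30 > 2 → go right; 30 > 3 → go right. Place as right child of 3.
Insert 12: 12 > 2 → go right; 12 > 3 → go right; 12 < 30 → go left. Place as left child of 30.
Insert 16: 16 > 2 → go right; 16 > 3 → go right; 16 < 30 → go left; 16 > 12 → go right. Place as right child of 12.
Insert 39: 39 > 2 → go right; 39 > 3 → go right; 39 > 30 → go right. Place as right child of 30.
Insert 56: 56 > 2 → go right; 56 > 3 → go right; 56 > 30 → go right; 56 > 39 → go right. Place as right child of 39.
Insert 31: 31 > 2 → go right; 31 > 3 → go right; 31 > 30 → go right; 31 < 39 → go left. Place as left child of 39.
Insert 34: 34 > 2 → go right; 34 > 3 → go right; 34 > 30 → go right; 34 < 39 → go left; 34 > 31 → go right. Place as right child of 31.
Insert 7: 7 > 2 → go right; 7 > 3 → go right; 7 < 30 → go left; 7 < 12 → go left. Place as left child of 12.
Insert 36: 36 > 2 → go right; 36 > 3 → go right; 36 > 30 → go right; 36 < 39 → go left; 36 > 31 → go right; 36 > 34 → go right. Place as right child of 34.
Insert 43: 43 > 2 → go right; 43 > 3 → go right; 43 > 30 → go right; 43 > 39 → go right; 43 < 56 → go left. Place as left child of 56.
Insert 21: 21 > 2 → go right; 21 > 3 → go right; 21 < 30 → go left; 21 > 12 → go right; 21 > 16 → go right. Place as right child of 16.
Insert 63: 63 > 2 → go right; 63 > 3 → go right; 63 > 30 → go right; 63 > 39 → go right; 63 > 56 → go right. Place as right child of 56.
Insert 67: 67 > 2 → go right; 67 > 3 → go right; 67 > 30 → go right; 67 > 39 → go right; 67 > 56 → go right; 67 > 63 → go right. Place as right child of 63.

Leaves: 7, 21, 36, 43, 67 — 5 in total.

5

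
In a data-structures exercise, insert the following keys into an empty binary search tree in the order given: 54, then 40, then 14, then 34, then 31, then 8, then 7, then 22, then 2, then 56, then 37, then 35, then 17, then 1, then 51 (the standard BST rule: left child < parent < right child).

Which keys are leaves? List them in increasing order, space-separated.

Insert 54: tree is empty, so 54 becomes the root.
Insert 40: 40 < 54 → go left. Place as left child of 54.
Insert 14: 14 < 54 → go left; 14 < 40 → go left. Place as left child of 40.
Insert 34: 34 < 54 → go left; 34 < 40 → go left; 34 > 14 → go right. Place as right child of 14.
Insert 31: 31 < 54 → go left; 31 < 40 → go left; 31 > 14 → go right; 31 < 34 → go left. Place as left child of 34.
Insert 8: 8 < 54 → go left; 8 < 40 → go left; 8 < 14 → go left. Place as left child of 14.
Insert 7: 7 < 54 → go left; 7 < 40 → go left; 7 < 14 → go left; 7 < 8 → go left. Place as left child of 8.
Insert 22: 22 < 54 → go left; 22 < 40 → go left; 22 > 14 → go right; 22 < 34 → go left; 22 < 31 → go left. Place as left child of 31.
Insert 2: 2 < 54 → go left; 2 < 40 → go left; 2 < 14 → go left; 2 < 8 → go left; 2 < 7 → go left. Place as left child of 7.
Insert 56: 56 > 54 → go right. Place as right child of 54.
Insert 37: 37 < 54 → go left; 37 < 40 → go left; 37 > 14 → go right; 37 > 34 → go right. Place as right child of 34.
Insert 35: 35 < 54 → go left; 35 < 40 → go left; 35 > 14 → go right; 35 > 34 → go right; 35 < 37 → go left. Place as left child of 37.
Insert 17: 17 < 54 → go left; 17 < 40 → go left; 17 > 14 → go right; 17 < 34 → go left; 17 < 31 → go left; 17 < 22 → go left. Place as left child of 22.
Insert 1: 1 < 54 → go left; 1 < 40 → go left; 1 < 14 → go left; 1 < 8 → go left; 1 < 7 → go left; 1 < 2 → go left. Place as left child of 2.
Insert 51: 51 < 54 → go left; 51 > 40 → go right. Place as right child of 40.

1 17 35 51 56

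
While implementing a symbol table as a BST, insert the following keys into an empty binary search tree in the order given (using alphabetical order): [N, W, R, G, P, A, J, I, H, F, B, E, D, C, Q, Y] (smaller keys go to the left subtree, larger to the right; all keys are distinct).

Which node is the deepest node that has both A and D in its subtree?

A

Insert N: tree is empty, so N becomes the root.
Insert W: W > N → go right. Place as right child of N.
Insert R: R > N → go right; R < W → go left. Place as left child of W.
Insert G: G < N → go left. Place as left child of N.
Insert P: P > N → go right; P < W → go left; P < R → go left. Place as left child of R.
Insert A: A < N → go left; A < G → go left. Place as left child of G.
Insert J: J < N → go left; J > G → go right. Place as right child of G.
Insert I: I < N → go left; I > G → go right; I < J → go left. Place as left child of J.
Insert H: H < N → go left; H > G → go right; H < J → go left; H < I → go left. Place as left child of I.
Insert F: F < N → go left; F < G → go left; F > A → go right. Place as right child of A.
Insert B: B < N → go left; B < G → go left; B > A → go right; B < F → go left. Place as left child of F.
Insert E: E < N → go left; E < G → go left; E > A → go right; E < F → go left; E > B → go right. Place as right child of B.
Insert D: D < N → go left; D < G → go left; D > A → go right; D < F → go left; D > B → go right; D < E → go left. Place as left child of E.
Insert C: C < N → go left; C < G → go left; C > A → go right; C < F → go left; C > B → go right; C < E → go left; C < D → go left. Place as left child of D.
Insert Q: Q > N → go right; Q < W → go left; Q < R → go left; Q > P → go right. Place as right child of P.
Insert Y: Y > N → go right; Y > W → go right. Place as right child of W.

Path to A: N → G → A
Path to D: N → G → A → F → B → E → D
A lies on both paths and is an ancestor of the other node.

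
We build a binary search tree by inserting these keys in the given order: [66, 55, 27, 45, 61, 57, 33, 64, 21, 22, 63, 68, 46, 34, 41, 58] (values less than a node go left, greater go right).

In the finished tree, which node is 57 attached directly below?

61

66: root
55: left child of 66 (depth 1)
27: left child of 55 (depth 2)
45: right child of 27 (depth 3)
61: right child of 55 (depth 2)
57: left child of 61 (depth 3)
33: left child of 45 (depth 4)
64: right child of 61 (depth 3)
21: left child of 27 (depth 3)
22: right child of 21 (depth 4)
63: left child of 64 (depth 4)
68: right child of 66 (depth 1)
46: right child of 45 (depth 4)
34: right child of 33 (depth 5)
41: right child of 34 (depth 6)
58: right child of 57 (depth 4)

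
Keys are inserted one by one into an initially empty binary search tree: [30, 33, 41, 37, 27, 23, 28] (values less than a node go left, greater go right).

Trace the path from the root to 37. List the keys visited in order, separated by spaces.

30 33 41 37

Insert 30: tree is empty, so 30 becomes the root.
Insert 33: 33 > 30 → go right. Place as right child of 30.
Insert 41: 41 > 30 → go right; 41 > 33 → go right. Place as right child of 33.
Insert 37: 37 > 30 → go right; 37 > 33 → go right; 37 < 41 → go left. Place as left child of 41.
Insert 27: 27 < 30 → go left. Place as left child of 30.
Insert 23: 23 < 30 → go left; 23 < 27 → go left. Place as left child of 27.
Insert 28: 28 < 30 → go left; 28 > 27 → go right. Place as right child of 27.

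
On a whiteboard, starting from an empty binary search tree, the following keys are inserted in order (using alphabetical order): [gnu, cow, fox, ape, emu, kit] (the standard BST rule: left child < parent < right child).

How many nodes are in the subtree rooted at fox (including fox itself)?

gnu: root
cow: left child of gnu (depth 1)
fox: right child of cow (depth 2)
ape: left child of cow (depth 2)
emu: left child of fox (depth 3)
kit: right child of gnu (depth 1)

Subtree rooted at fox contains: fox, emu — 2 nodes.

2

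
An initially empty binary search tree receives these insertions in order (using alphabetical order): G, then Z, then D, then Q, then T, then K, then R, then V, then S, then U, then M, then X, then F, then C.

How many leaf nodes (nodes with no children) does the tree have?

G: root
Z: right child of G (depth 1)
D: left child of G (depth 1)
Q: left child of Z (depth 2)
T: right child of Q (depth 3)
K: left child of Q (depth 3)
R: left child of T (depth 4)
V: right child of T (depth 4)
S: right child of R (depth 5)
U: left child of V (depth 5)
M: right child of K (depth 4)
X: right child of V (depth 5)
F: right child of D (depth 2)
C: left child of D (depth 2)

Leaves: C, F, M, S, U, X — 6 in total.

6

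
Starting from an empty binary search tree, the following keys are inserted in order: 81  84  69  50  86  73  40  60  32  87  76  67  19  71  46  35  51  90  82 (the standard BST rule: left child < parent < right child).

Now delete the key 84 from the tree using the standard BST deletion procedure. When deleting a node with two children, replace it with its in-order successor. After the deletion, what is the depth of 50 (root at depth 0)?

81: root
84: right child of 81 (depth 1)
69: left child of 81 (depth 1)
50: left child of 69 (depth 2)
86: right child of 84 (depth 2)
73: right child of 69 (depth 2)
40: left child of 50 (depth 3)
60: right child of 50 (depth 3)
32: left child of 40 (depth 4)
87: right child of 86 (depth 3)
76: right child of 73 (depth 3)
67: right child of 60 (depth 4)
19: left child of 32 (depth 5)
71: left child of 73 (depth 3)
46: right child of 40 (depth 4)
35: right child of 32 (depth 5)
51: left child of 60 (depth 4)
90: right child of 87 (depth 4)
82: left child of 84 (depth 2)

Delete 84 (two children — replace with in-order successor).
After deletion, path to 50: 81 → 69 → 50.

2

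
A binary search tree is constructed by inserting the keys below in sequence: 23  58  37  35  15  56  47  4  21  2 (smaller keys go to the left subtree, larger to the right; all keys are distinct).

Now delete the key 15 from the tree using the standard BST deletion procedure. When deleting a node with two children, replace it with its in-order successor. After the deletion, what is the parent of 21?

23

23: root
58: right child of 23 (depth 1)
37: left child of 58 (depth 2)
35: left child of 37 (depth 3)
15: left child of 23 (depth 1)
56: right child of 37 (depth 3)
47: left child of 56 (depth 4)
4: left child of 15 (depth 2)
21: right child of 15 (depth 2)
2: left child of 4 (depth 3)

Delete 15 (two children — replace with in-order successor).
After deletion, 21's parent is 23.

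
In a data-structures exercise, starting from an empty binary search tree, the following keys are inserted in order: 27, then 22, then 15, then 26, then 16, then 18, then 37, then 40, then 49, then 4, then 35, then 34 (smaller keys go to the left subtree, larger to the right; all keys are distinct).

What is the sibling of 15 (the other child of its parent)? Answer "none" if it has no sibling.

27: root
22: left child of 27 (depth 1)
15: left child of 22 (depth 2)
26: right child of 22 (depth 2)
16: right child of 15 (depth 3)
18: right child of 16 (depth 4)
37: right child of 27 (depth 1)
40: right child of 37 (depth 2)
49: right child of 40 (depth 3)
4: left child of 15 (depth 3)
35: left child of 37 (depth 2)
34: left child of 35 (depth 3)

15's parent is 22; the other child of 22 is 26.

26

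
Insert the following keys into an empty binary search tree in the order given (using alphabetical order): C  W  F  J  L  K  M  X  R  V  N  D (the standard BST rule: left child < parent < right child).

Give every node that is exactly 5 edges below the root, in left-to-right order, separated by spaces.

K M

C: root
W: right child of C (depth 1)
F: left child of W (depth 2)
J: right child of F (depth 3)
L: right child of J (depth 4)
K: left child of L (depth 5)
M: right child of L (depth 5)
X: right child of W (depth 2)
R: right child of M (depth 6)
V: right child of R (depth 7)
N: left child of R (depth 7)
D: left child of F (depth 3)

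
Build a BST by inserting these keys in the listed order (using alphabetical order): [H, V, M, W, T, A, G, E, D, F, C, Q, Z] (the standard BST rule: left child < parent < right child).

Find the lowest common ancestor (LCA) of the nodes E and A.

H: root
V: right child of H (depth 1)
M: left child of V (depth 2)
W: right child of V (depth 2)
T: right child of M (depth 3)
A: left child of H (depth 1)
G: right child of A (depth 2)
E: left child of G (depth 3)
D: left child of E (depth 4)
F: right child of E (depth 4)
C: left child of D (depth 5)
Q: left child of T (depth 4)
Z: right child of W (depth 3)

Path to E: H → A → G → E
Path to A: H → A
A lies on both paths and is an ancestor of the other node.

A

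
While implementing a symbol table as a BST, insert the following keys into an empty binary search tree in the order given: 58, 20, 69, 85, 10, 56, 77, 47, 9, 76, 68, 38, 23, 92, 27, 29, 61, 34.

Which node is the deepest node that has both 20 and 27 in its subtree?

Insert 58: tree is empty, so 58 becomes the root.
Insert 20: 20 < 58 → go left. Place as left child of 58.
Insert 69: 69 > 58 → go right. Place as right child of 58.
Insert 85: 85 > 58 → go right; 85 > 69 → go right. Place as right child of 69.
Insert 10: 10 < 58 → go left; 10 < 20 → go left. Place as left child of 20.
Insert 56: 56 < 58 → go left; 56 > 20 → go right. Place as right child of 20.
Insert 77: 77 > 58 → go right; 77 > 69 → go right; 77 < 85 → go left. Place as left child of 85.
Insert 47: 47 < 58 → go left; 47 > 20 → go right; 47 < 56 → go left. Place as left child of 56.
Insert 9: 9 < 58 → go left; 9 < 20 → go left; 9 < 10 → go left. Place as left child of 10.
Insert 76: 76 > 58 → go right; 76 > 69 → go right; 76 < 85 → go left; 76 < 77 → go left. Place as left child of 77.
Insert 68: 68 > 58 → go right; 68 < 69 → go left. Place as left child of 69.
Insert 38: 38 < 58 → go left; 38 > 20 → go right; 38 < 56 → go left; 38 < 47 → go left. Place as left child of 47.
Insert 23: 23 < 58 → go left; 23 > 20 → go right; 23 < 56 → go left; 23 < 47 → go left; 23 < 38 → go left. Place as left child of 38.
Insert 92: 92 > 58 → go right; 92 > 69 → go right; 92 > 85 → go right. Place as right child of 85.
Insert 27: 27 < 58 → go left; 27 > 20 → go right; 27 < 56 → go left; 27 < 47 → go left; 27 < 38 → go left; 27 > 23 → go right. Place as right child of 23.
Insert 29: 29 < 58 → go left; 29 > 20 → go right; 29 < 56 → go left; 29 < 47 → go left; 29 < 38 → go left; 29 > 23 → go right; 29 > 27 → go right. Place as right child of 27.
Insert 61: 61 > 58 → go right; 61 < 69 → go left; 61 < 68 → go left. Place as left child of 68.
Insert 34: 34 < 58 → go left; 34 > 20 → go right; 34 < 56 → go left; 34 < 47 → go left; 34 < 38 → go left; 34 > 23 → go right; 34 > 27 → go right; 34 > 29 → go right. Place as right child of 29.

Path to 20: 58 → 20
Path to 27: 58 → 20 → 56 → 47 → 38 → 23 → 27
20 lies on both paths and is an ancestor of the other node.

20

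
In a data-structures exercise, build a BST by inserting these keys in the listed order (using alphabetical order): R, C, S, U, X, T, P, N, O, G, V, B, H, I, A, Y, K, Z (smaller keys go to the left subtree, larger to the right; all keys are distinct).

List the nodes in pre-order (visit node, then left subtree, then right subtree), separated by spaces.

Insert R: tree is empty, so R becomes the root.
Insert C: C < R → go left. Place as left child of R.
Insert S: S > R → go right. Place as right child of R.
Insert U: U > R → go right; U > S → go right. Place as right child of S.
Insert X: X > R → go right; X > S → go right; X > U → go right. Place as right child of U.
Insert T: T > R → go right; T > S → go right; T < U → go left. Place as left child of U.
Insert P: P < R → go left; P > C → go right. Place as right child of C.
Insert N: N < R → go left; N > C → go right; N < P → go left. Place as left child of P.
Insert O: O < R → go left; O > C → go right; O < P → go left; O > N → go right. Place as right child of N.
Insert G: G < R → go left; G > C → go right; G < P → go left; G < N → go left. Place as left child of N.
Insert V: V > R → go right; V > S → go right; V > U → go right; V < X → go left. Place as left child of X.
Insert B: B < R → go left; B < C → go left. Place as left child of C.
Insert H: H < R → go left; H > C → go right; H < P → go left; H < N → go left; H > G → go right. Place as right child of G.
Insert I: I < R → go left; I > C → go right; I < P → go left; I < N → go left; I > G → go right; I > H → go right. Place as right child of H.
Insert A: A < R → go left; A < C → go left; A < B → go left. Place as left child of B.
Insert Y: Y > R → go right; Y > S → go right; Y > U → go right; Y > X → go right. Place as right child of X.
Insert K: K < R → go left; K > C → go right; K < P → go left; K < N → go left; K > G → go right; K > H → go right; K > I → go right. Place as right child of I.
Insert Z: Z > R → go right; Z > S → go right; Z > U → go right; Z > X → go right; Z > Y → go right. Place as right child of Y.

R C B A P N G H I K O S U T X V Y Z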